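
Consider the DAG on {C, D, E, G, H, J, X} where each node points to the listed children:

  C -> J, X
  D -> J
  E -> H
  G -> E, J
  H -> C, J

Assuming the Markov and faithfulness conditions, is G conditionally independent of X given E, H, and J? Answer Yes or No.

There are 4 undirected paths between G and X; checking each against the conditioning set {E, H, J}:
Path 1: G → E → H → J ← C → X
  E is a chain here and E is conditioned on, so the path is blocked at E.
Path 2: G → E → H → C → X
  E is a chain here and E is conditioned on, so the path is blocked at E.
Path 3: G → J ← H → C → X
  H is a fork here and H is conditioned on, so the path is blocked at H.
Path 4: G → J ← C → X
  J is a collider and J is conditioned on, which opens it; C is a fork and C is not conditioned on — no node blocks this path, so it is active.
Since the path G → J ← C → X is active, G and X are not d-separated given {E, H, J}.

No — G and X are not d-separated given {E, H, J}.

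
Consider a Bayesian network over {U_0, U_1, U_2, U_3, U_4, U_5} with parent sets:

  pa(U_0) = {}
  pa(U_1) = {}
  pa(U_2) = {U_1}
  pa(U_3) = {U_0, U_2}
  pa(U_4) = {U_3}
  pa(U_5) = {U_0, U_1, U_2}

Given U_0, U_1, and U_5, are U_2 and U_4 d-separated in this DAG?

No

Enumerating the 3 paths from U_2 to U_4 and testing each for blocking by {U_0, U_1, U_5}:
Path 1: U_2 → U_5 ← U_0 → U_3 → U_4
  U_0 is a fork here and U_0 is conditioned on, so the path is blocked at U_0.
Path 2: U_2 → U_3 → U_4
  U_3 is a chain and U_3 is not conditioned on — no node blocks this path, so it is active.
Path 3: U_2 ← U_1 → U_5 ← U_0 → U_3 → U_4
  U_1 is a fork here and U_1 is conditioned on, so the path is blocked at U_1.
At least one path is unblocked, so d-separation fails.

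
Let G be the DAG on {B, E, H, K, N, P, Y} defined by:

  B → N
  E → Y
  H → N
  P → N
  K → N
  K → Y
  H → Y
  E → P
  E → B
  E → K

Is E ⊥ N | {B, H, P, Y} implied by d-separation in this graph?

No — E and N are not d-separated given {B, H, P, Y}.

Enumerating the 6 paths from E to N and testing each for blocking by {B, H, P, Y}:
Path 1: E → K → Y ← H → N
  H is a fork here and H is conditioned on, so the path is blocked at H.
Path 2: E → K → N
  K is a chain and K is not conditioned on — no node blocks this path, so it is active.
Path 3: E → B → N
  B is a chain here and B is conditioned on, so the path is blocked at B.
Path 4: E → Y ← K → N
  Y is a collider and Y is conditioned on, which opens it; K is a fork and K is not conditioned on — no node blocks this path, so it is active.
Path 5: E → Y ← H → N
  H is a fork here and H is conditioned on, so the path is blocked at H.
Path 6: E → P → N
  P is a chain here and P is conditioned on, so the path is blocked at P.
At least one path is unblocked, so d-separation fails.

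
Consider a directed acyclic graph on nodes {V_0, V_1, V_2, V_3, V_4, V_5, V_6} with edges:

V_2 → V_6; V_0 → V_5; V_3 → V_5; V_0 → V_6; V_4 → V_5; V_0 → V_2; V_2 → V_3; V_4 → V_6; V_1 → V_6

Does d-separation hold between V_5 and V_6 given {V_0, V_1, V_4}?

5 paths connect V_5 and V_6; each must be blocked for d-separation to hold:
Path 1: V_5 ← V_3 ← V_2 → V_6
  V_3 is a chain and V_3 is not conditioned on; V_2 is a fork and V_2 is not conditioned on — no node blocks this path, so it is active.
Path 2: V_5 ← V_3 ← V_2 ← V_0 → V_6
  V_0 is a fork here and V_0 is conditioned on, so the path is blocked at V_0.
Path 3: V_5 ← V_4 → V_6
  V_4 is a fork here and V_4 is conditioned on, so the path is blocked at V_4.
Path 4: V_5 ← V_0 → V_6
  V_0 is a fork here and V_0 is conditioned on, so the path is blocked at V_0.
Path 5: V_5 ← V_0 → V_2 → V_6
  V_0 is a fork here and V_0 is conditioned on, so the path is blocked at V_0.
At least one path is unblocked, so d-separation fails.

No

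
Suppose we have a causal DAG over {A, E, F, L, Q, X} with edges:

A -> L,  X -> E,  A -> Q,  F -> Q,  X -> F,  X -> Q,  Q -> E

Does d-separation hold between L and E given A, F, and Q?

We examine all 3 paths between L and E:
Path 1: L ← A → Q → E
  A is a fork here and A is conditioned on, so the path is blocked at A.
Path 2: L ← A → Q ← F ← X → E
  A is a fork here and A is conditioned on, so the path is blocked at A.
Path 3: L ← A → Q ← X → E
  A is a fork here and A is conditioned on, so the path is blocked at A.
All paths are blocked; L ⊥ E | {A, F, Q} holds.

Yes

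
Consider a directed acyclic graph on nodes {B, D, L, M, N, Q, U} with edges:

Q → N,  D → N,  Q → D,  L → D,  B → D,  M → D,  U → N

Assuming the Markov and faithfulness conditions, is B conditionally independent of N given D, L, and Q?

There are 2 undirected paths between B and N; checking each against the conditioning set {D, L, Q}:
Path 1: B → D ← Q → N
  Q is a fork here and Q is conditioned on, so the path is blocked at Q.
Path 2: B → D → N
  D is a chain here and D is conditioned on, so the path is blocked at D.
Every path is blocked, so B and N are d-separated given {D, L, Q}.

Yes — B and N are d-separated given {D, L, Q}.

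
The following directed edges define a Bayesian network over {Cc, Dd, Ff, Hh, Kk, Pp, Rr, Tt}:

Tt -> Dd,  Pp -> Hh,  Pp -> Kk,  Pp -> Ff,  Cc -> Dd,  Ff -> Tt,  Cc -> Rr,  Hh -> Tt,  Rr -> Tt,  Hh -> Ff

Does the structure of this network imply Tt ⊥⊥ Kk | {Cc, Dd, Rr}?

4 paths connect Tt and Kk; each must be blocked for d-separation to hold:
  1. Tt ← Hh → Ff ← Pp → Kk — Hh:fork[open]; Ff:collider[open]; Pp:fork[open] ⇒ active
  2. Tt ← Hh ← Pp → Kk — Hh:chain[open]; Pp:fork[open] ⇒ active
  3. Tt ← Ff ← Hh ← Pp → Kk — Ff:chain[open]; Hh:chain[open]; Pp:fork[open] ⇒ active
  4. Tt ← Ff ← Pp → Kk — Ff:chain[open]; Pp:fork[open] ⇒ active
Since the path Tt ← Hh → Ff ← Pp → Kk is active, Tt and Kk are not d-separated given {Cc, Dd, Rr}.

No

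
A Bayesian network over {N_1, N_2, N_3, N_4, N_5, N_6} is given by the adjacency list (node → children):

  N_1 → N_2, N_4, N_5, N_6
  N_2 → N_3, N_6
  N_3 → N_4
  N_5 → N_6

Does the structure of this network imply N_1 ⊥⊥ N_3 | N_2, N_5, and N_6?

Yes

4 paths connect N_1 and N_3; each must be blocked for d-separation to hold:
  1. N_1 → N_6 ← N_2 → N_3 — N_6:collider[open]; N_2:fork[blocks] ⇒ blocked
  2. N_1 → N_5 → N_6 ← N_2 → N_3 — N_5:chain[blocks]; N_6:collider[open]; N_2:fork[blocks] ⇒ blocked
  3. N_1 → N_4 ← N_3 — N_4:collider[blocks] ⇒ blocked
  4. N_1 → N_2 → N_3 — N_2:chain[blocks] ⇒ blocked
Since every path is blocked, d-separation holds.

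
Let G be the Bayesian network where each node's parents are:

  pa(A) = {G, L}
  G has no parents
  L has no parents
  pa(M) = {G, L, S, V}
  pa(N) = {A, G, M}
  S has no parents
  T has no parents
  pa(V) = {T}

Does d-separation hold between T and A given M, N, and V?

We examine all 5 paths between T and A:
  1. T → V → M ← L → A — V:chain[blocks]; M:collider[open]; L:fork[open] ⇒ blocked
  2. T → V → M → N ← A — V:chain[blocks]; M:chain[blocks]; N:collider[open] ⇒ blocked
  3. T → V → M → N ← G → A — V:chain[blocks]; M:chain[blocks]; N:collider[open]; G:fork[open] ⇒ blocked
  4. T → V → M ← G → N ← A — V:chain[blocks]; M:collider[open]; G:fork[open]; N:collider[open] ⇒ blocked
  5. T → V → M ← G → A — V:chain[blocks]; M:collider[open]; G:fork[open] ⇒ blocked
Every path is blocked, so T and A are d-separated given {M, N, V}.

Yes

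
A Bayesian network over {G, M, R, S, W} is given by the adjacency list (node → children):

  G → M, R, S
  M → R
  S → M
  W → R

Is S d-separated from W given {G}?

Yes

There are 4 undirected paths between S and W; checking each against the conditioning set {G}:
Path 1: S ← G → R ← W
  G is a fork here and G is conditioned on, so the path is blocked at G.
Path 2: S ← G → M → R ← W
  G is a fork here and G is conditioned on, so the path is blocked at G.
Path 3: S → M → R ← W
  R is a collider here and neither R nor any of its descendants is conditioned on, so the collider stays closed — the path is blocked at R.
Path 4: S → M ← G → R ← W
  M is a collider here and neither M nor any of its descendants is conditioned on, so the collider stays closed — the path is blocked at M.
Every path is blocked, so S and W are d-separated given {G}.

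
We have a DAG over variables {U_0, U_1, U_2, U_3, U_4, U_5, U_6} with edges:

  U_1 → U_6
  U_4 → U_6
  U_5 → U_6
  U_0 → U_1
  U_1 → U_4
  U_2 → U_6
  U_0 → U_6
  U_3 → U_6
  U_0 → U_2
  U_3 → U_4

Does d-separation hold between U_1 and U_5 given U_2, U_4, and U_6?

No — U_1 and U_5 are not d-separated given {U_2, U_4, U_6}.

Enumerating the 5 paths from U_1 to U_5 and testing each for blocking by {U_2, U_4, U_6}:
Path 1: U_1 ← U_0 → U_6 ← U_5
  U_0 is a fork and U_0 is not conditioned on; U_6 is a collider and U_6 is conditioned on, which opens it — no node blocks this path, so it is active.
Path 2: U_1 ← U_0 → U_2 → U_6 ← U_5
  U_2 is a chain here and U_2 is conditioned on, so the path is blocked at U_2.
Path 3: U_1 → U_6 ← U_5
  U_6 is a collider and U_6 is conditioned on, which opens it — no node blocks this path, so it is active.
Path 4: U_1 → U_4 ← U_3 → U_6 ← U_5
  U_4 is a collider and U_4 is conditioned on, which opens it; U_3 is a fork and U_3 is not conditioned on; U_6 is a collider and U_6 is conditioned on, which opens it — no node blocks this path, so it is active.
Path 5: U_1 → U_4 → U_6 ← U_5
  U_4 is a chain here and U_4 is conditioned on, so the path is blocked at U_4.
Since the path U_1 ← U_0 → U_6 ← U_5 is active, U_1 and U_5 are not d-separated given {U_2, U_4, U_6}.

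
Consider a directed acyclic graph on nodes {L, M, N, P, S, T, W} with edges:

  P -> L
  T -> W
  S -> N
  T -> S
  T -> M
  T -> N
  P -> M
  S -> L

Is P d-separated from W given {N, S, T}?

3 paths connect P and W; each must be blocked for d-separation to hold:
  1. P → L ← S → N ← T → W — L:collider[blocks]; S:fork[blocks]; N:collider[open]; T:fork[blocks] ⇒ blocked
  2. P → L ← S ← T → W — L:collider[blocks]; S:chain[blocks]; T:fork[blocks] ⇒ blocked
  3. P → M ← T → W — M:collider[blocks]; T:fork[blocks] ⇒ blocked
Every path is blocked, so P and W are d-separated given {N, S, T}.

Yes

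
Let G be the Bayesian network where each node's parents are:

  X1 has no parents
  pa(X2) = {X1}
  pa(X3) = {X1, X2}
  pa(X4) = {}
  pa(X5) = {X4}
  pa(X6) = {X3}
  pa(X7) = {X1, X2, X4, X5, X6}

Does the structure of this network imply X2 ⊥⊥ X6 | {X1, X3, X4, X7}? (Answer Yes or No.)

No — X2 and X6 are not d-separated given {X1, X3, X4, X7}.

Enumerating the 6 paths from X2 to X6 and testing each for blocking by {X1, X3, X4, X7}:
Path 1: X2 → X7 ← X1 → X3 → X6
  X1 is a fork here and X1 is conditioned on, so the path is blocked at X1.
Path 2: X2 → X7 ← X6
  X7 is a collider and X7 is conditioned on, which opens it — no node blocks this path, so it is active.
Path 3: X2 ← X1 → X7 ← X6
  X1 is a fork here and X1 is conditioned on, so the path is blocked at X1.
Path 4: X2 ← X1 → X3 → X6
  X1 is a fork here and X1 is conditioned on, so the path is blocked at X1.
Path 5: X2 → X3 ← X1 → X7 ← X6
  X1 is a fork here and X1 is conditioned on, so the path is blocked at X1.
Path 6: X2 → X3 → X6
  X3 is a chain here and X3 is conditioned on, so the path is blocked at X3.
At least one path is unblocked, so d-separation fails.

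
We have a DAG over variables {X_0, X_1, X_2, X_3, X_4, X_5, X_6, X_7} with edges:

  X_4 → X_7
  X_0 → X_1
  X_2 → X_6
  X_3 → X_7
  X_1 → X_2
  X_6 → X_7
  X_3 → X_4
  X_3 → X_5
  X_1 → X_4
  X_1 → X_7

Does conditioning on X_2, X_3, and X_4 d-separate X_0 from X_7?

No

We examine all 4 paths between X_0 and X_7:
Path 1: X_0 → X_1 → X_7
  X_1 is a chain and X_1 is not conditioned on — no node blocks this path, so it is active.
Path 2: X_0 → X_1 → X_2 → X_6 → X_7
  X_2 is a chain here and X_2 is conditioned on, so the path is blocked at X_2.
Path 3: X_0 → X_1 → X_4 → X_7
  X_4 is a chain here and X_4 is conditioned on, so the path is blocked at X_4.
Path 4: X_0 → X_1 → X_4 ← X_3 → X_7
  X_3 is a fork here and X_3 is conditioned on, so the path is blocked at X_3.
Because an active path exists, X_0 and X_7 are not d-separated.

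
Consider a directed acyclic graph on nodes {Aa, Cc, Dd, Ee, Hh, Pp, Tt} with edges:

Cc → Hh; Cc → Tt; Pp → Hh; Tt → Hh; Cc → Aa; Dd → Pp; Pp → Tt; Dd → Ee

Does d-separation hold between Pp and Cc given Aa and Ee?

We examine all 4 paths between Pp and Cc:
  1. Pp → Hh ← Cc — Hh:collider[blocks] ⇒ blocked
  2. Pp → Hh ← Tt ← Cc — Hh:collider[blocks]; Tt:chain[open] ⇒ blocked
  3. Pp → Tt ← Cc — Tt:collider[blocks] ⇒ blocked
  4. Pp → Tt → Hh ← Cc — Tt:chain[open]; Hh:collider[blocks] ⇒ blocked
All paths are blocked; Pp ⊥ Cc | {Aa, Ee} holds.

Yes — Pp and Cc are d-separated given {Aa, Ee}.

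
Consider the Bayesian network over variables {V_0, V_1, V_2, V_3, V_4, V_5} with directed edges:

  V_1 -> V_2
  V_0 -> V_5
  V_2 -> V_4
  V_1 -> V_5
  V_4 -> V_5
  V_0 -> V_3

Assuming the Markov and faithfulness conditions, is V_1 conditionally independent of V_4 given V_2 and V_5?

2 paths connect V_1 and V_4; each must be blocked for d-separation to hold:
Path 1: V_1 → V_2 → V_4
  V_2 is a chain here and V_2 is conditioned on, so the path is blocked at V_2.
Path 2: V_1 → V_5 ← V_4
  V_5 is a collider and V_5 is conditioned on, which opens it — no node blocks this path, so it is active.
At least one path is unblocked, so d-separation fails.

No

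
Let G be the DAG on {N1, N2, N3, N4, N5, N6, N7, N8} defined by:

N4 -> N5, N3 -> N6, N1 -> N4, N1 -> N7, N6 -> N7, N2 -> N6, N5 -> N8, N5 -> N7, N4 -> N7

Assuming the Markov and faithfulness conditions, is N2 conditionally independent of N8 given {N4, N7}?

Enumerating the 3 paths from N2 to N8 and testing each for blocking by {N4, N7}:
Path 1: N2 → N6 → N7 ← N4 → N5 → N8
  N4 is a fork here and N4 is conditioned on, so the path is blocked at N4.
Path 2: N2 → N6 → N7 ← N5 → N8
  N6 is a chain and N6 is not conditioned on; N7 is a collider and N7 is conditioned on, which opens it; N5 is a fork and N5 is not conditioned on — no node blocks this path, so it is active.
Path 3: N2 → N6 → N7 ← N1 → N4 → N5 → N8
  N4 is a chain here and N4 is conditioned on, so the path is blocked at N4.
Because an active path exists, N2 and N8 are not d-separated.

No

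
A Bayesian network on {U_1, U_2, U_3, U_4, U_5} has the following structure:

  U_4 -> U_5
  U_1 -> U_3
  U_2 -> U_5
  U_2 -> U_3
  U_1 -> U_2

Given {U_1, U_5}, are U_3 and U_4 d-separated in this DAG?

No

2 paths connect U_3 and U_4; each must be blocked for d-separation to hold:
Path 1: U_3 ← U_2 → U_5 ← U_4
  U_2 is a fork and U_2 is not conditioned on; U_5 is a collider and U_5 is conditioned on, which opens it — no node blocks this path, so it is active.
Path 2: U_3 ← U_1 → U_2 → U_5 ← U_4
  U_1 is a fork here and U_1 is conditioned on, so the path is blocked at U_1.
At least one path is unblocked, so d-separation fails.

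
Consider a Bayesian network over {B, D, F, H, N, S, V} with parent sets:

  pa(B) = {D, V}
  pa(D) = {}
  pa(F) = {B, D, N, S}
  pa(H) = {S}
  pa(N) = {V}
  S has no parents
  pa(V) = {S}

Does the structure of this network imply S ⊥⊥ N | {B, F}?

We examine all 6 paths between S and N:
Path 1: S → F ← B ← V → N
  B is a chain here and B is conditioned on, so the path is blocked at B.
Path 2: S → F ← N
  F is a collider and F is conditioned on, which opens it — no node blocks this path, so it is active.
Path 3: S → F ← D → B ← V → N
  F is a collider and F is conditioned on, which opens it; D is a fork and D is not conditioned on; B is a collider and B is conditioned on, which opens it; V is a fork and V is not conditioned on — no node blocks this path, so it is active.
Path 4: S → V → B → F ← N
  B is a chain here and B is conditioned on, so the path is blocked at B.
Path 5: S → V → B ← D → F ← N
  V is a chain and V is not conditioned on; B is a collider and B is conditioned on, which opens it; D is a fork and D is not conditioned on; F is a collider and F is conditioned on, which opens it — no node blocks this path, so it is active.
Path 6: S → V → N
  V is a chain and V is not conditioned on — no node blocks this path, so it is active.
Since the path S → F ← N is active, S and N are not d-separated given {B, F}.

No — S and N are not d-separated given {B, F}.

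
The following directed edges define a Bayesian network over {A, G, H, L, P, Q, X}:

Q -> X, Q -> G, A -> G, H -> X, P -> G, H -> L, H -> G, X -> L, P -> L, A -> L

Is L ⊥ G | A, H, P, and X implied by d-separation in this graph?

Yes — L and G are d-separated given {A, H, P, X}.

Enumerating the 6 paths from L to G and testing each for blocking by {A, H, P, X}:
Path 1: L ← X ← H → G
  X is a chain here and X is conditioned on, so the path is blocked at X.
Path 2: L ← X ← Q → G
  X is a chain here and X is conditioned on, so the path is blocked at X.
Path 3: L ← A → G
  A is a fork here and A is conditioned on, so the path is blocked at A.
Path 4: L ← H → X ← Q → G
  H is a fork here and H is conditioned on, so the path is blocked at H.
Path 5: L ← H → G
  H is a fork here and H is conditioned on, so the path is blocked at H.
Path 6: L ← P → G
  P is a fork here and P is conditioned on, so the path is blocked at P.
All paths are blocked; L ⊥ G | {A, H, P, X} holds.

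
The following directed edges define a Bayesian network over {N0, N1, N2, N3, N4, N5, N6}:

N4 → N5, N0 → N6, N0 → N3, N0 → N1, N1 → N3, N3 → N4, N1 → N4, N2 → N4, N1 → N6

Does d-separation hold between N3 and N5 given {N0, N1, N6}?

There are 4 undirected paths between N3 and N5; checking each against the conditioning set {N0, N1, N6}:
  1. N3 ← N1 → N4 → N5 — N1:fork[blocks]; N4:chain[open] ⇒ blocked
  2. N3 ← N0 → N6 ← N1 → N4 → N5 — N0:fork[blocks]; N6:collider[open]; N1:fork[blocks]; N4:chain[open] ⇒ blocked
  3. N3 ← N0 → N1 → N4 → N5 — N0:fork[blocks]; N1:chain[blocks]; N4:chain[open] ⇒ blocked
  4. N3 → N4 → N5 — N4:chain[open] ⇒ active
Because an active path exists, N3 and N5 are not d-separated.

No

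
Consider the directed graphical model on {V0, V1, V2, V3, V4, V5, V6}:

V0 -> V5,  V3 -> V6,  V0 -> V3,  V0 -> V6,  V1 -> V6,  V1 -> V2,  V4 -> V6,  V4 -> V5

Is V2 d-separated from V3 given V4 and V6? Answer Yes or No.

There are 3 undirected paths between V2 and V3; checking each against the conditioning set {V4, V6}:
Path 1: V2 ← V1 → V6 ← V3
  V1 is a fork and V1 is not conditioned on; V6 is a collider and V6 is conditioned on, which opens it — no node blocks this path, so it is active.
Path 2: V2 ← V1 → V6 ← V0 → V3
  V1 is a fork and V1 is not conditioned on; V6 is a collider and V6 is conditioned on, which opens it; V0 is a fork and V0 is not conditioned on — no node blocks this path, so it is active.
Path 3: V2 ← V1 → V6 ← V4 → V5 ← V0 → V3
  V4 is a fork here and V4 is conditioned on, so the path is blocked at V4.
Because an active path exists, V2 and V3 are not d-separated.

No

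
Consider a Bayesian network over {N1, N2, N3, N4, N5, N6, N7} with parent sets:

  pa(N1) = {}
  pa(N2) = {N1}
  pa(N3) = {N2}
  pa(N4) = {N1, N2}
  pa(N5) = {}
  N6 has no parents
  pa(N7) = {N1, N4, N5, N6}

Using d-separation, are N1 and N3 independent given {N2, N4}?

Enumerating the 3 paths from N1 to N3 and testing each for blocking by {N2, N4}:
Path 1: N1 → N7 ← N4 ← N2 → N3
  N7 is a collider here and neither N7 nor any of its descendants is conditioned on, so the collider stays closed — the path is blocked at N7.
Path 2: N1 → N4 ← N2 → N3
  N2 is a fork here and N2 is conditioned on, so the path is blocked at N2.
Path 3: N1 → N2 → N3
  N2 is a chain here and N2 is conditioned on, so the path is blocked at N2.
Every path is blocked, so N1 and N3 are d-separated given {N2, N4}.

Yes — N1 and N3 are d-separated given {N2, N4}.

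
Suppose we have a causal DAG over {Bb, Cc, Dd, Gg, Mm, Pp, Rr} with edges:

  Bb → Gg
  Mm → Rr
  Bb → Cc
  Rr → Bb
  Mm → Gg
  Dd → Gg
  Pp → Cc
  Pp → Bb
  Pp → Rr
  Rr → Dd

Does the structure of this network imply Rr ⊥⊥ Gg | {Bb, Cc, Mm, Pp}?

There are 5 undirected paths between Rr and Gg; checking each against the conditioning set {Bb, Cc, Mm, Pp}:
  1. Rr ← Pp → Bb → Gg — Pp:fork[blocks]; Bb:chain[blocks] ⇒ blocked
  2. Rr ← Pp → Cc ← Bb → Gg — Pp:fork[blocks]; Cc:collider[open]; Bb:fork[blocks] ⇒ blocked
  3. Rr → Bb → Gg — Bb:chain[blocks] ⇒ blocked
  4. Rr → Dd → Gg — Dd:chain[open] ⇒ active
  5. Rr ← Mm → Gg — Mm:fork[blocks] ⇒ blocked
Because an active path exists, Rr and Gg are not d-separated.

No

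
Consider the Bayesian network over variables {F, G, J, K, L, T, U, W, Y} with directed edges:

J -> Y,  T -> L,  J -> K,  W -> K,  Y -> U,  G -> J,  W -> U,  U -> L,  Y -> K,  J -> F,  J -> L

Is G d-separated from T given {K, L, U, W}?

5 paths connect G and T; each must be blocked for d-separation to hold:
  1. G → J → L ← T — J:chain[open]; L:collider[open] ⇒ active
  2. G → J → Y → U → L ← T — J:chain[open]; Y:chain[open]; U:chain[blocks]; L:collider[open] ⇒ blocked
  3. G → J → Y → K ← W → U → L ← T — J:chain[open]; Y:chain[open]; K:collider[open]; W:fork[blocks]; U:chain[blocks]; L:collider[open] ⇒ blocked
  4. G → J → K ← W → U → L ← T — J:chain[open]; K:collider[open]; W:fork[blocks]; U:chain[blocks]; L:collider[open] ⇒ blocked
  5. G → J → K ← Y → U → L ← T — J:chain[open]; K:collider[open]; Y:fork[open]; U:chain[blocks]; L:collider[open] ⇒ blocked
At least one path is unblocked, so d-separation fails.

No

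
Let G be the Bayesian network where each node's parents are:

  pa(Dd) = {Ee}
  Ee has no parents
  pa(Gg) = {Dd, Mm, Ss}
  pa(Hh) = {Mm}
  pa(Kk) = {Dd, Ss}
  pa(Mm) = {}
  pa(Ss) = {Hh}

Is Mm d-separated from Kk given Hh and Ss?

Enumerating the 4 paths from Mm to Kk and testing each for blocking by {Hh, Ss}:
Path 1: Mm → Gg ← Dd → Kk
  Gg is a collider here and neither Gg nor any of its descendants is conditioned on, so the collider stays closed — the path is blocked at Gg.
Path 2: Mm → Gg ← Ss → Kk
  Gg is a collider here and neither Gg nor any of its descendants is conditioned on, so the collider stays closed — the path is blocked at Gg.
Path 3: Mm → Hh → Ss → Gg ← Dd → Kk
  Hh is a chain here and Hh is conditioned on, so the path is blocked at Hh.
Path 4: Mm → Hh → Ss → Kk
  Hh is a chain here and Hh is conditioned on, so the path is blocked at Hh.
All paths are blocked; Mm ⊥ Kk | {Hh, Ss} holds.

Yes — Mm and Kk are d-separated given {Hh, Ss}.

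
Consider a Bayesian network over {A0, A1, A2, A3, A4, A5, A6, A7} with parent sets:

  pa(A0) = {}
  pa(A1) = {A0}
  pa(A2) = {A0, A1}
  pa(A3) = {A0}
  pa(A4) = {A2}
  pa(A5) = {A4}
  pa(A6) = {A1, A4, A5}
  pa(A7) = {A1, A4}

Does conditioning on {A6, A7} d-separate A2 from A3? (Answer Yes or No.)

Enumerating the 5 paths from A2 to A3 and testing each for blocking by {A6, A7}:
Path 1: A2 ← A0 → A3
  A0 is a fork and A0 is not conditioned on — no node blocks this path, so it is active.
Path 2: A2 ← A1 ← A0 → A3
  A1 is a chain and A1 is not conditioned on; A0 is a fork and A0 is not conditioned on — no node blocks this path, so it is active.
Path 3: A2 → A4 → A5 → A6 ← A1 ← A0 → A3
  A4 is a chain and A4 is not conditioned on; A5 is a chain and A5 is not conditioned on; A6 is a collider and A6 is conditioned on, which opens it; A1 is a chain and A1 is not conditioned on; A0 is a fork and A0 is not conditioned on — no node blocks this path, so it is active.
Path 4: A2 → A4 → A7 ← A1 ← A0 → A3
  A4 is a chain and A4 is not conditioned on; A7 is a collider and A7 is conditioned on, which opens it; A1 is a chain and A1 is not conditioned on; A0 is a fork and A0 is not conditioned on — no node blocks this path, so it is active.
Path 5: A2 → A4 → A6 ← A1 ← A0 → A3
  A4 is a chain and A4 is not conditioned on; A6 is a collider and A6 is conditioned on, which opens it; A1 is a chain and A1 is not conditioned on; A0 is a fork and A0 is not conditioned on — no node blocks this path, so it is active.
At least one path is unblocked, so d-separation fails.

No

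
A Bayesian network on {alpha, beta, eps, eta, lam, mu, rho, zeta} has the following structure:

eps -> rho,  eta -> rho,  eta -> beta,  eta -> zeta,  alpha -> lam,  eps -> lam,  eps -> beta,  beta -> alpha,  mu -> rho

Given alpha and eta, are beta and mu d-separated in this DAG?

We examine all 3 paths between beta and mu:
Path 1: beta ← eps → rho ← mu
  rho is a collider here and neither rho nor any of its descendants is conditioned on, so the collider stays closed — the path is blocked at rho.
Path 2: beta → alpha → lam ← eps → rho ← mu
  alpha is a chain here and alpha is conditioned on, so the path is blocked at alpha.
Path 3: beta ← eta → rho ← mu
  eta is a fork here and eta is conditioned on, so the path is blocked at eta.
All paths are blocked; beta ⊥ mu | {alpha, eta} holds.

Yes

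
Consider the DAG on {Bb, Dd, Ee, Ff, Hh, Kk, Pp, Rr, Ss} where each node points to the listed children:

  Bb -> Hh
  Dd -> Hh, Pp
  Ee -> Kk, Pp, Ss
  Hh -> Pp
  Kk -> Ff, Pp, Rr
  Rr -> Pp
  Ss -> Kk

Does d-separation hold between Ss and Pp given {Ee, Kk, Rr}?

There are 6 undirected paths between Ss and Pp; checking each against the conditioning set {Ee, Kk, Rr}:
Path 1: Ss ← Ee → Pp
  Ee is a fork here and Ee is conditioned on, so the path is blocked at Ee.
Path 2: Ss ← Ee → Kk → Pp
  Ee is a fork here and Ee is conditioned on, so the path is blocked at Ee.
Path 3: Ss ← Ee → Kk → Rr → Pp
  Ee is a fork here and Ee is conditioned on, so the path is blocked at Ee.
Path 4: Ss → Kk → Pp
  Kk is a chain here and Kk is conditioned on, so the path is blocked at Kk.
Path 5: Ss → Kk ← Ee → Pp
  Ee is a fork here and Ee is conditioned on, so the path is blocked at Ee.
Path 6: Ss → Kk → Rr → Pp
  Kk is a chain here and Kk is conditioned on, so the path is blocked at Kk.
Every path is blocked, so Ss and Pp are d-separated given {Ee, Kk, Rr}.

Yes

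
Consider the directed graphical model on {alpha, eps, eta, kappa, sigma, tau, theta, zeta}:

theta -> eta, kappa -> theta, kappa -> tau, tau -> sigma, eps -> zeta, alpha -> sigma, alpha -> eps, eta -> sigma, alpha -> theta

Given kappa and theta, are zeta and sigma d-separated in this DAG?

There are 3 undirected paths between zeta and sigma; checking each against the conditioning set {kappa, theta}:
  1. zeta ← eps ← alpha → theta ← kappa → tau → sigma — eps:chain[open]; alpha:fork[open]; theta:collider[open]; kappa:fork[blocks]; tau:chain[open] ⇒ blocked
  2. zeta ← eps ← alpha → theta → eta → sigma — eps:chain[open]; alpha:fork[open]; theta:chain[blocks]; eta:chain[open] ⇒ blocked
  3. zeta ← eps ← alpha → sigma — eps:chain[open]; alpha:fork[open] ⇒ active
Because an active path exists, zeta and sigma are not d-separated.

No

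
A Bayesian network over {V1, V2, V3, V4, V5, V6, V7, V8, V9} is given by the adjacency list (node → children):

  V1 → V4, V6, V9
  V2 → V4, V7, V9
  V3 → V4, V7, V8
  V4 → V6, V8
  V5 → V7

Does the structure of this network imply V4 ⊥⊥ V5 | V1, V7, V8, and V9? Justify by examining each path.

No

We examine all 5 paths between V4 and V5:
Path 1: V4 → V8 ← V3 → V7 ← V5
  V8 is a collider and V8 is conditioned on, which opens it; V3 is a fork and V3 is not conditioned on; V7 is a collider and V7 is conditioned on, which opens it — no node blocks this path, so it is active.
Path 2: V4 ← V2 → V7 ← V5
  V2 is a fork and V2 is not conditioned on; V7 is a collider and V7 is conditioned on, which opens it — no node blocks this path, so it is active.
Path 3: V4 ← V3 → V7 ← V5
  V3 is a fork and V3 is not conditioned on; V7 is a collider and V7 is conditioned on, which opens it — no node blocks this path, so it is active.
Path 4: V4 → V6 ← V1 → V9 ← V2 → V7 ← V5
  V6 is a collider here and neither V6 nor any of its descendants is conditioned on, so the collider stays closed — the path is blocked at V6.
Path 5: V4 ← V1 → V9 ← V2 → V7 ← V5
  V1 is a fork here and V1 is conditioned on, so the path is blocked at V1.
Since the path V4 → V8 ← V3 → V7 ← V5 is active, V4 and V5 are not d-separated given {V1, V7, V8, V9}.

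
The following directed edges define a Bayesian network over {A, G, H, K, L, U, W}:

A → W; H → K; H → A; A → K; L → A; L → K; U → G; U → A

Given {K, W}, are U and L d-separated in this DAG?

No

There are 3 undirected paths between U and L; checking each against the conditioning set {K, W}:
Path 1: U → A → K ← L
  A is a chain and A is not conditioned on; K is a collider and K is conditioned on, which opens it — no node blocks this path, so it is active.
Path 2: U → A ← H → K ← L
  A is a collider and its descendant K is conditioned on, which opens it; H is a fork and H is not conditioned on; K is a collider and K is conditioned on, which opens it — no node blocks this path, so it is active.
Path 3: U → A ← L
  A is a collider and its descendant K is conditioned on, which opens it — no node blocks this path, so it is active.
Since the path U → A → K ← L is active, U and L are not d-separated given {K, W}.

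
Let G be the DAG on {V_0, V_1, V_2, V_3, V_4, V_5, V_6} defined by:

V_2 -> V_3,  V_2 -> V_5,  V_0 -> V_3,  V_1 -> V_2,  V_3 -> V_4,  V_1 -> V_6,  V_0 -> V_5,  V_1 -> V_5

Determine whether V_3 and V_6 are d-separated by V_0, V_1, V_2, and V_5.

Yes

4 paths connect V_3 and V_6; each must be blocked for d-separation to hold:
  1. V_3 ← V_2 → V_5 ← V_1 → V_6 — V_2:fork[blocks]; V_5:collider[open]; V_1:fork[blocks] ⇒ blocked
  2. V_3 ← V_2 ← V_1 → V_6 — V_2:chain[blocks]; V_1:fork[blocks] ⇒ blocked
  3. V_3 ← V_0 → V_5 ← V_2 ← V_1 → V_6 — V_0:fork[blocks]; V_5:collider[open]; V_2:chain[blocks]; V_1:fork[blocks] ⇒ blocked
  4. V_3 ← V_0 → V_5 ← V_1 → V_6 — V_0:fork[blocks]; V_5:collider[open]; V_1:fork[blocks] ⇒ blocked
Since every path is blocked, d-separation holds.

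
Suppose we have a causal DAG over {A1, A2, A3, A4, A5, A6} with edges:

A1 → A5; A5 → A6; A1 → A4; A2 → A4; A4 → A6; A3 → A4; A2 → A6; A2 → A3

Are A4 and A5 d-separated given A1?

We examine all 4 paths between A4 and A5:
Path 1: A4 → A6 ← A5
  A6 is a collider here and neither A6 nor any of its descendants is conditioned on, so the collider stays closed — the path is blocked at A6.
Path 2: A4 ← A3 ← A2 → A6 ← A5
  A6 is a collider here and neither A6 nor any of its descendants is conditioned on, so the collider stays closed — the path is blocked at A6.
Path 3: A4 ← A1 → A5
  A1 is a fork here and A1 is conditioned on, so the path is blocked at A1.
Path 4: A4 ← A2 → A6 ← A5
  A6 is a collider here and neither A6 nor any of its descendants is conditioned on, so the collider stays closed — the path is blocked at A6.
All paths are blocked; A4 ⊥ A5 | {A1} holds.

Yes — A4 and A5 are d-separated given {A1}.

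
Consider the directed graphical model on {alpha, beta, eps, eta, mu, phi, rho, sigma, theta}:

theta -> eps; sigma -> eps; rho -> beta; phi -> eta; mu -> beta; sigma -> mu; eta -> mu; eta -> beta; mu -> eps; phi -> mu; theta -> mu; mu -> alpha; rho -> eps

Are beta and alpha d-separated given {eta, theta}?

6 paths connect beta and alpha; each must be blocked for d-separation to hold:
  1. beta ← rho → eps ← theta → mu → alpha — rho:fork[open]; eps:collider[blocks]; theta:fork[blocks]; mu:chain[open] ⇒ blocked
  2. beta ← rho → eps ← mu → alpha — rho:fork[open]; eps:collider[blocks]; mu:fork[open] ⇒ blocked
  3. beta ← rho → eps ← sigma → mu → alpha — rho:fork[open]; eps:collider[blocks]; sigma:fork[open]; mu:chain[open] ⇒ blocked
  4. beta ← mu → alpha — mu:fork[open] ⇒ active
  5. beta ← eta ← phi → mu → alpha — eta:chain[blocks]; phi:fork[open]; mu:chain[open] ⇒ blocked
  6. beta ← eta → mu → alpha — eta:fork[blocks]; mu:chain[open] ⇒ blocked
At least one path is unblocked, so d-separation fails.

No — beta and alpha are not d-separated given {eta, theta}.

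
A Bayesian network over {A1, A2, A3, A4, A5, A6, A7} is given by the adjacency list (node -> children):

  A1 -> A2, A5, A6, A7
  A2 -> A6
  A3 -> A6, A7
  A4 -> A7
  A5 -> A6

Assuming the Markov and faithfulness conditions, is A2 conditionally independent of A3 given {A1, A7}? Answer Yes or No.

We examine all 6 paths between A2 and A3:
Path 1: A2 ← A1 → A5 → A6 ← A3
  A1 is a fork here and A1 is conditioned on, so the path is blocked at A1.
Path 2: A2 ← A1 → A7 ← A3
  A1 is a fork here and A1 is conditioned on, so the path is blocked at A1.
Path 3: A2 ← A1 → A6 ← A3
  A1 is a fork here and A1 is conditioned on, so the path is blocked at A1.
Path 4: A2 → A6 ← A1 → A7 ← A3
  A6 is a collider here and neither A6 nor any of its descendants is conditioned on, so the collider stays closed — the path is blocked at A6.
Path 5: A2 → A6 ← A5 ← A1 → A7 ← A3
  A6 is a collider here and neither A6 nor any of its descendants is conditioned on, so the collider stays closed — the path is blocked at A6.
Path 6: A2 → A6 ← A3
  A6 is a collider here and neither A6 nor any of its descendants is conditioned on, so the collider stays closed — the path is blocked at A6.
Since every path is blocked, d-separation holds.

Yes — A2 and A3 are d-separated given {A1, A7}.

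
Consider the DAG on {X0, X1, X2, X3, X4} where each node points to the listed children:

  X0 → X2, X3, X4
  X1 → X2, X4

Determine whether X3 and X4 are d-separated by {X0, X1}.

Yes

There are 2 undirected paths between X3 and X4; checking each against the conditioning set {X0, X1}:
Path 1: X3 ← X0 → X2 ← X1 → X4
  X0 is a fork here and X0 is conditioned on, so the path is blocked at X0.
Path 2: X3 ← X0 → X4
  X0 is a fork here and X0 is conditioned on, so the path is blocked at X0.
Since every path is blocked, d-separation holds.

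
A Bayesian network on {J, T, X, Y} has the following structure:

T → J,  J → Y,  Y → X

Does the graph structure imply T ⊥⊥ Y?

Only one path connects T and Y:
  1. T → J → Y — J:chain[open] ⇒ active
Since the path T → J → Y is active, T and Y are not d-separated given ∅.

No — T and Y are not d-separated given ∅.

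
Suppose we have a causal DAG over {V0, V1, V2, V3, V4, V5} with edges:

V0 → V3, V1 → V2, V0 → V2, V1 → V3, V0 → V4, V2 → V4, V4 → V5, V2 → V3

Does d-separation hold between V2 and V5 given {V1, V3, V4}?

Yes — V2 and V5 are d-separated given {V1, V3, V4}.

Enumerating the 4 paths from V2 to V5 and testing each for blocking by {V1, V3, V4}:
Path 1: V2 ← V0 → V4 → V5
  V4 is a chain here and V4 is conditioned on, so the path is blocked at V4.
Path 2: V2 → V3 ← V0 → V4 → V5
  V4 is a chain here and V4 is conditioned on, so the path is blocked at V4.
Path 3: V2 ← V1 → V3 ← V0 → V4 → V5
  V1 is a fork here and V1 is conditioned on, so the path is blocked at V1.
Path 4: V2 → V4 → V5
  V4 is a chain here and V4 is conditioned on, so the path is blocked at V4.
Every path is blocked, so V2 and V5 are d-separated given {V1, V3, V4}.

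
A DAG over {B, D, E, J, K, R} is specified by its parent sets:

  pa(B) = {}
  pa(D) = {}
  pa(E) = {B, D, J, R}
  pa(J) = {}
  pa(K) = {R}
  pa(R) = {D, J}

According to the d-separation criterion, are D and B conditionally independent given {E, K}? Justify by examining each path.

No — D and B are not d-separated given {E, K}.

We examine all 3 paths between D and B:
Path 1: D → E ← B
  E is a collider and E is conditioned on, which opens it — no node blocks this path, so it is active.
Path 2: D → R ← J → E ← B
  R is a collider and its descendant E is conditioned on, which opens it; J is a fork and J is not conditioned on; E is a collider and E is conditioned on, which opens it — no node blocks this path, so it is active.
Path 3: D → R → E ← B
  R is a chain and R is not conditioned on; E is a collider and E is conditioned on, which opens it — no node blocks this path, so it is active.
Since the path D → E ← B is active, D and B are not d-separated given {E, K}.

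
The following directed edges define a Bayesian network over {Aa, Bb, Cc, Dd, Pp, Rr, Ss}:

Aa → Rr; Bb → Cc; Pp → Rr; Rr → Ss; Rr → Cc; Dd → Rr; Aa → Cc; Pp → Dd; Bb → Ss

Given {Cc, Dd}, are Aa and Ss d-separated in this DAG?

No — Aa and Ss are not d-separated given {Cc, Dd}.

4 paths connect Aa and Ss; each must be blocked for d-separation to hold:
Path 1: Aa → Rr → Cc ← Bb → Ss
  Rr is a chain and Rr is not conditioned on; Cc is a collider and Cc is conditioned on, which opens it; Bb is a fork and Bb is not conditioned on — no node blocks this path, so it is active.
Path 2: Aa → Rr → Ss
  Rr is a chain and Rr is not conditioned on — no node blocks this path, so it is active.
Path 3: Aa → Cc ← Bb → Ss
  Cc is a collider and Cc is conditioned on, which opens it; Bb is a fork and Bb is not conditioned on — no node blocks this path, so it is active.
Path 4: Aa → Cc ← Rr → Ss
  Cc is a collider and Cc is conditioned on, which opens it; Rr is a fork and Rr is not conditioned on — no node blocks this path, so it is active.
Since the path Aa → Rr → Cc ← Bb → Ss is active, Aa and Ss are not d-separated given {Cc, Dd}.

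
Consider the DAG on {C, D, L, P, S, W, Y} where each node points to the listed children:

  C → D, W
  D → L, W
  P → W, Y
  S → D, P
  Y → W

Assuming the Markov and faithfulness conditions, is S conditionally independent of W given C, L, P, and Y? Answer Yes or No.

No

We examine all 4 paths between S and W:
Path 1: S → P → W
  P is a chain here and P is conditioned on, so the path is blocked at P.
Path 2: S → P → Y → W
  P is a chain here and P is conditioned on, so the path is blocked at P.
Path 3: S → D → W
  D is a chain and D is not conditioned on — no node blocks this path, so it is active.
Path 4: S → D ← C → W
  C is a fork here and C is conditioned on, so the path is blocked at C.
At least one path is unblocked, so d-separation fails.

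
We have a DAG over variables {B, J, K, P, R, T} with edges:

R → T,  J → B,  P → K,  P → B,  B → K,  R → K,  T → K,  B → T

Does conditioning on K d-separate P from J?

No

Enumerating the 4 paths from P to J and testing each for blocking by {K}:
Path 1: P → K ← B ← J
  K is a collider and K is conditioned on, which opens it; B is a chain and B is not conditioned on — no node blocks this path, so it is active.
Path 2: P → K ← T ← B ← J
  K is a collider and K is conditioned on, which opens it; T is a chain and T is not conditioned on; B is a chain and B is not conditioned on — no node blocks this path, so it is active.
Path 3: P → K ← R → T ← B ← J
  K is a collider and K is conditioned on, which opens it; R is a fork and R is not conditioned on; T is a collider and its descendant K is conditioned on, which opens it; B is a chain and B is not conditioned on — no node blocks this path, so it is active.
Path 4: P → B ← J
  B is a collider and its descendant K is conditioned on, which opens it — no node blocks this path, so it is active.
Since the path P → K ← B ← J is active, P and J are not d-separated given {K}.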